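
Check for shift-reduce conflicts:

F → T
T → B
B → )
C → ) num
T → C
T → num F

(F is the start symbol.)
A shift-reduce conflict occurs when an LR(0) state has both:
  - a complete (reduce) item [A → α .] (dot at the end), and
  - a shift item [B → β . c γ] (dot before a terminal).

Augment with F' → F and build the canonical LR(0) collection (I0 = CLOSURE({[F' → . F]}), then GOTO on every symbol after a dot until no new states appear). It has 9 states:
  I0: { [B → . )], [C → . ) num], [F → . T], [F' → . F], [T → . B], [T → . C], [T → . num F] }  — shift
  I1: { [B → ) .], [C → ) . num] }  — shift, reduce
  I2: { [T → B .] }  — reduce
  I3: { [T → C .] }  — reduce
  I4: { [F' → F .] }  — accept
  I5: { [F → T .] }  — reduce
  I6: { [B → . )], [C → . ) num], [F → . T], [T → . B], [T → . C], [T → . num F], [T → num . F] }  — shift
  I7: { [T → num F .] }  — reduce
  I8: { [C → ) num .] }  — reduce

I1 contains reduce item [B → ) .] and shift item [C → ) . num] — shift-reduce conflict.

Answer: Yes — I1: [B → ) .] vs [C → ) . num]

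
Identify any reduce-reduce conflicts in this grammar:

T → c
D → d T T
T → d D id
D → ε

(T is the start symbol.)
Augment with T' → T and build the canonical LR(0) collection (I0 = CLOSURE({[T' → . T]}), then GOTO on every symbol after a dot until no new states appear). It has 9 states:
  I0: { [T → . c], [T → . d D id], [T' → . T] }  — shift
  I1: { [T' → T .] }  — accept
  I2: { [T → c .] }  — reduce
  I3: { [D → . d T T], [D → .], [T → d . D id] }  — shift, reduce
  I4: { [T → d D . id] }  — shift
  I5: { [D → d . T T], [T → . c], [T → . d D id] }  — shift
  I6: { [D → d T . T], [T → . c], [T → . d D id] }  — shift
  I7: { [D → d T T .] }  — reduce
  I8: { [T → d D id .] }  — reduce

No state contains more than one complete item.

Answer: No reduce-reduce conflicts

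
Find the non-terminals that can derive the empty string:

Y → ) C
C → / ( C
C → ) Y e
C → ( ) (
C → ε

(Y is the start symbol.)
{ 'C' }

A non-terminal is nullable if it can derive ε (the empty string): either it has an ε-production, or it has a production whose right-hand side consists entirely of nullable non-terminals.

ε-productions: C → ε
So C is immediately nullable.
No further non-terminal can be added: every production for the remaining non-terminals contains a terminal or a non-nullable non-terminal.
Nullable = { 'C' }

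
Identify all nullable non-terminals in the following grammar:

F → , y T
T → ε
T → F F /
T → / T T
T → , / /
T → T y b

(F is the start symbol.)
A non-terminal is nullable if it can derive ε (the empty string): either it has an ε-production, or it has a production whose right-hand side consists entirely of nullable non-terminals.

ε-productions: T → ε
So T is immediately nullable.
No further non-terminal can be added: every production for the remaining non-terminals contains a terminal or a non-nullable non-terminal.
Nullable = { 'T' }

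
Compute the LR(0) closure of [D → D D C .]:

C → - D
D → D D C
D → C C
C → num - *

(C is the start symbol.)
Start with: [D → D D C .]
The dot is at the end, so nothing is added.

CLOSURE = { [D → D D C .] }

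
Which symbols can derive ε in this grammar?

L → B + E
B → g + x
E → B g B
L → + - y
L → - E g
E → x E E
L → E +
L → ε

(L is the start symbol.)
{ 'L' }

ε-productions: L → ε
So L is immediately nullable.
No further non-terminal can be added: every production for the remaining non-terminals contains a terminal or a non-nullable non-terminal.
Nullable = { 'L' }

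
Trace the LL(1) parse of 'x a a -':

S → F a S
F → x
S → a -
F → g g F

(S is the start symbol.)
LL(1) parsing maintains a stack (initially the start symbol over $) and the input. At each step: if the stack top is a terminal, match it against the current input token; if it is a non-terminal N, replace it with the RHS of M[N, lookahead] (the unique production whose predict set contains the lookahead).

Stack is shown with the top on the left.

Stack    Input      Action
--------------------------
S $      x a a - $  output S → F a S
F a S $  x a a - $  output F → x
x a S $  x a a - $  match 'x'
a S $    a a - $    match 'a'
S $      a - $      output S → a -
a - $    a - $      match 'a'
- $      - $        match '-'
$        $          accept

The string is accepted.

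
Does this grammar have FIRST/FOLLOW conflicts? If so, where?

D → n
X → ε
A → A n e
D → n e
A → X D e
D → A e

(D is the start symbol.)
No FIRST/FOLLOW conflicts.

A FIRST/FOLLOW conflict occurs when a non-terminal N has a nullable alternative N → β (β ⇒* ε) and another alternative N → α with FIRST(α) ∩ FOLLOW(N) ≠ ∅: on such a lookahead the parser cannot decide between expanding α and letting N vanish via β.

Nullable non-terminals: X.
X has a nullable alternative but only one production, so nothing to check.

A, D have no nullable alternative, so no FIRST/FOLLOW check is needed there.

No FIRST/FOLLOW conflicts found.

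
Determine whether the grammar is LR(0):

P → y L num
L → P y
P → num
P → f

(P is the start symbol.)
Yes, the grammar is LR(0)

A grammar is LR(0) if no state in the canonical LR(0) collection has:
  - both a shift item (dot before a terminal) and a complete item (shift-reduce conflict), or
  - two or more complete items (reduce-reduce conflict; the accept item [P' → P .] counts as a complete item here).

Augment with P' → P and build the canonical LR(0) collection (I0 = CLOSURE({[P' → . P]}), then GOTO on every symbol after a dot until no new states appear). It has 9 states:
  I0: { [P → . f], [P → . num], [P → . y L num], [P' → . P] }  — shift
  I1: { [P' → P .] }  — accept
  I2: { [P → f .] }  — reduce
  I3: { [P → num .] }  — reduce
  I4: { [L → . P y], [P → . f], [P → . num], [P → . y L num], [P → y . L num] }  — shift
  I5: { [P → y L . num] }  — shift
  I6: { [L → P . y] }  — shift
  I7: { [L → P y .] }  — reduce
  I8: { [P → y L num .] }  — reduce

Every state is either a pure shift/goto state or contains exactly one complete item and nothing to shift — no conflicts. The grammar is LR(0).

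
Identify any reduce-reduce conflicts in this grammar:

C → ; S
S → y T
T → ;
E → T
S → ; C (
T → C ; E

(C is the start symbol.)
Augment with C' → C and build the canonical LR(0) collection (I0 = CLOSURE({[C' → . C]}), then GOTO on every symbol after a dot until no new states appear). It has 14 states:
  I0: { [C → . ; S], [C' → . C] }  — shift
  I1: { [C → ; . S], [S → . ; C (], [S → . y T] }  — shift
  I2: { [C' → C .] }  — accept
  I3: { [C → . ; S], [S → ; . C (] }  — shift
  I4: { [C → ; S .] }  — reduce
  I5: { [C → . ; S], [S → y . T], [T → . ;], [T → . C ; E] }  — shift
  I6: { [C → ; . S], [S → . ; C (], [S → . y T], [T → ; .] }  — shift, reduce
  I7: { [T → C . ; E] }  — shift
  I8: { [S → y T .] }  — reduce
  I9: { [C → . ; S], [E → . T], [T → . ;], [T → . C ; E], [T → C ; . E] }  — shift
  I10: { [T → C ; E .] }  — reduce
  I11: { [E → T .] }  — reduce
  I12: { [S → ; C . (] }  — shift
  I13: { [S → ; C ( .] }  — reduce

No state contains more than one complete item.

Answer: No reduce-reduce conflicts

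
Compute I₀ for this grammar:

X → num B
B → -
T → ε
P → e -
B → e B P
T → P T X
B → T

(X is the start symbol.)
First, augment the grammar with X' → X
I₀ = CLOSURE({ [X' → . X] }):
  [X' → . X] has the dot before X: add [X → . num B]
No further items can be added.

I₀ = { [X → . num B], [X' → . X] }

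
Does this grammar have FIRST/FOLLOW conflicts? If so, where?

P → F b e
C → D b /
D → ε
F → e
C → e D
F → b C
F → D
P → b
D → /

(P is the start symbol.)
Yes. F → b C with FOLLOW(F) on { 'b' }

A FIRST/FOLLOW conflict occurs when a non-terminal N has a nullable alternative N → β (β ⇒* ε) and another alternative N → α with FIRST(α) ∩ FOLLOW(N) ≠ ∅: on such a lookahead the parser cannot decide between expanding α and letting N vanish via β.

Nullable non-terminals: D, F.
FIRST sets used below: FIRST(D) = { '/', ε }

D: nullable alternative(s) D → ε; FOLLOW(D) = { 'b' }
  D → ε: FIRST \ {ε} = { } — this is the only nullable alternative, skip
  D → /: FIRST \ {ε} = { '/' } — disjoint from FOLLOW(D)

F: nullable alternative(s) F → D; FOLLOW(F) = { 'b' }
  F → e: FIRST \ {ε} = { 'e' } — disjoint from FOLLOW(F)
  F → b C: FIRST \ {ε} = { 'b' } — overlaps FOLLOW(F) on { 'b' }: CONFLICT
  F → D: FIRST \ {ε} = { '/' } — this is the only nullable alternative, skip

C, P have no nullable alternative, so no FIRST/FOLLOW check is needed there.

So the grammar has 1 FIRST/FOLLOW conflict (marked CONFLICT above).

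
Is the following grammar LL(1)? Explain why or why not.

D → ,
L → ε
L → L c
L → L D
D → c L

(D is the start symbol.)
A grammar is LL(1) if for each non-terminal N with multiple productions, the predict sets of those productions are pairwise disjoint, where PREDICT(N → α) = (FIRST(α) \ {ε}) ∪ (FOLLOW(N) if α ⇒* ε).

Relevant sets:
  FIRST(L) = { ',', 'c', ε }
  FIRST(D) = { ',', 'c' }
  FOLLOW(L) = { $, ',', 'c' }

For D:
  PREDICT(D → ',') = { ',' }
  PREDICT(D → c L) = { 'c' }
For L:
  PREDICT(L → ε) = { $, ',', 'c' }
  PREDICT(L → L c) = { ',', 'c' }
  PREDICT(L → L D) = { ',', 'c' }

Conflict found: Predict set conflict for L: { ',', 'c' }
The grammar is NOT LL(1).

Answer: No. Predict set conflict for L: { ',', 'c' }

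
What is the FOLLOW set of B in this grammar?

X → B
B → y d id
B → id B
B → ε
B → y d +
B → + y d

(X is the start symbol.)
{ $ }

To compute FOLLOW(B), find every occurrence of B on a right-hand side N → α B β: add FIRST(β) \ {ε}, and if β is empty or nullable also add FOLLOW(N). Iterate to a fixed point.

In X → B: B is at the end, add FOLLOW(X)
In B → id B: B is at the end; this adds FOLLOW(B) to itself — nothing new

The FOLLOW sets referred to above (computed the same way, to a fixed point):
  FOLLOW(X) = { $ }

Taking the union: FOLLOW(B) = { $ }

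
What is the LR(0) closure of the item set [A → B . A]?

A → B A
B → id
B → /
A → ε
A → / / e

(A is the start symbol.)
{ [A → . / / e], [A → . B A], [A → .], [A → B . A], [B → . /], [B → . id] }

Start with: [A → B . A]
  [A → B . A] has the dot before A: add [A → . B A], [A → .], [A → . / / e]
  [A → . B A] has the dot before B: add [B → . id], [B → . /]
No further items can be added.

CLOSURE = { [A → . / / e], [A → . B A], [A → .], [A → B . A], [B → . /], [B → . id] }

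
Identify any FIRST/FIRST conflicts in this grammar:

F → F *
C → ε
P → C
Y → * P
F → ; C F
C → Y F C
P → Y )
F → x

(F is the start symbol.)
A FIRST/FIRST conflict occurs when two productions N → α and N → β for the same non-terminal have FIRST(α) ∩ FIRST(β) ≠ ∅ (with ε ∈ FIRST of a nullable right-hand side, so two nullable alternatives also conflict).

FIRST sets of the non-terminals at (or reachable through a nullable prefix from) the front of some alternative:
  FIRST(F) = { ';', 'x' }
  FIRST(Y) = { '*' }
  FIRST(C) = { '*', ε }

Productions for F:
  F → F *: FIRST = { ';', 'x' }
  F → ; C F: FIRST = { ';' }
  F → x: FIRST = { 'x' }
Productions for C:
  C → ε: FIRST = { ε }
  C → Y F C: FIRST = { '*' }
Productions for P:
  P → C: FIRST = { '*', ε }
  P → Y ): FIRST = { '*' }
Y has only one production, so no FIRST/FIRST conflict is possible there.

Conflict for F: F → F * and F → ; C F
  Overlap: { ';' }
Conflict for F: F → F * and F → x
  Overlap: { 'x' }
Conflict for P: P → C and P → Y )
  Overlap: { '*' }

Answer: Yes. F → F '*' / F → ';' C F on { ';' }; F → F '*' / F → x on { 'x' }; P → C / P → Y ')' on { '*' }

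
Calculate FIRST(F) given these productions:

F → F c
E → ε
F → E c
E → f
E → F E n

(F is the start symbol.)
To compute FIRST(F), examine every production with F on the left-hand side, reading each right-hand side left to right until a non-nullable symbol is reached.

FIRST sets of the other non-terminals involved (by the same procedure, iterated to a fixed point):
  FIRST(E) = { 'c', 'f', ε }

From F → F c:
  - F is the symbol being defined: contributes nothing new
    F is not nullable, so stop
From F → E c:
  - E is a non-terminal: add FIRST(E) \ {ε} = { 'c', 'f' }
    E is nullable, so continue to the next symbol
  - c is a terminal: add 'c' and stop

Collecting: FIRST(F) = { 'c', 'f' }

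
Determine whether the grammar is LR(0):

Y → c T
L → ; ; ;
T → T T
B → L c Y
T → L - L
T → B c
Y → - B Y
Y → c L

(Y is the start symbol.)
No. Shift-reduce conflict between [Y → c L .] and [B → L . c Y]

Augment with Y' → Y and build the canonical LR(0) collection (I0 = CLOSURE({[Y' → . Y]}), then GOTO on every symbol after a dot until no new states appear). It has 20 states:
  I0: { [Y → . - B Y], [Y → . c L], [Y → . c T], [Y' → . Y] }  — shift
  I1: { [B → . L c Y], [L → . ; ; ;], [Y → - . B Y] }  — shift
  I2: { [Y' → Y .] }  — accept
  I3: { [B → . L c Y], [L → . ; ; ;], [T → . B c], [T → . L - L], [T → . T T], [Y → c . L], [Y → c . T] }  — shift
  I4: { [L → ; . ; ;] }  — shift
  I5: { [T → B . c] }  — shift
  I6: { [B → L . c Y], [T → L . - L], [Y → c L .] }  — shift, reduce
  I7: { [B → . L c Y], [L → . ; ; ;], [T → . B c], [T → . L - L], [T → . T T], [T → T . T], [Y → c T .] }  — shift, reduce
  I8: { [B → L . c Y], [T → L . - L] }  — shift
  I9: { [B → . L c Y], [L → . ; ; ;], [T → . B c], [T → . L - L], [T → . T T], [T → T . T], [T → T T .] }  — shift, reduce
  I10: { [L → . ; ; ;], [T → L - . L] }  — shift
  I11: { [B → L c . Y], [Y → . - B Y], [Y → . c L], [Y → . c T] }  — shift
  I12: { [B → L c Y .] }  — reduce
  I13: { [T → L - L .] }  — reduce
  I14: { [T → B c .] }  — reduce
  I15: { [L → ; ; . ;] }  — shift
  I16: { [L → ; ; ; .] }  — reduce
  I17: { [Y → - B . Y], [Y → . - B Y], [Y → . c L], [Y → . c T] }  — shift
  I18: { [B → L . c Y] }  — shift
  I19: { [Y → - B Y .] }  — reduce

Conflict in state I6:
  Shift-reduce conflict between [Y → c L .] and [B → L . c Y]
So the grammar is NOT LR(0).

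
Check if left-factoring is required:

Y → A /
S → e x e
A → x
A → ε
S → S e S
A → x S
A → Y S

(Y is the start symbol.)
Left-factoring is needed when two productions for the same non-terminal
share a common prefix on the right-hand side.

Productions for S:
  S → e x e
  S → S e S
Productions for A:
  A → x
  A → ε
  A → x S
  A → Y S

Found common prefix 'x' in productions for A

Answer: Yes, A has productions with common prefix 'x'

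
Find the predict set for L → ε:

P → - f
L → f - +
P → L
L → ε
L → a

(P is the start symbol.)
{ $ }

PREDICT(L → ε) = (FIRST(RHS) \ {ε}) ∪ (FOLLOW(L) if ε ∈ FIRST(RHS), i.e. RHS ⇒* ε)
The right-hand side is ε (FIRST(ε) = { ε }), so the predict set is FOLLOW(L) = { $ }
PREDICT(L → ε) = { $ }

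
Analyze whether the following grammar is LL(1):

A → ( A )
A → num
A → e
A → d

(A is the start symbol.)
Yes, the grammar is LL(1).

For A:
  PREDICT(A → '(' A ')') = { '(' }
  PREDICT(A → num) = { 'num' }
  PREDICT(A → e) = { 'e' }
  PREDICT(A → d) = { 'd' }

All predict sets are disjoint. The grammar IS LL(1).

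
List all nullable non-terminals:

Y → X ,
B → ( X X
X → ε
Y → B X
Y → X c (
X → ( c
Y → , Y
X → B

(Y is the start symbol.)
{ 'X' }

A non-terminal is nullable if it can derive ε (the empty string): either it has an ε-production, or it has a production whose right-hand side consists entirely of nullable non-terminals.

ε-productions: X → ε
So X is immediately nullable.
No further non-terminal can be added: every production for the remaining non-terminals contains a terminal or a non-nullable non-terminal.
Nullable = { 'X' }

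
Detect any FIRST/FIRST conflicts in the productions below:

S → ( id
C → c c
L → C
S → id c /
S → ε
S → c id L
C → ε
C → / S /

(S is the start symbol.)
No FIRST/FIRST conflicts.

Productions for S:
  S → ( id: FIRST = { '(' }
  S → id c /: FIRST = { 'id' }
  S → ε: FIRST = { ε }
  S → c id L: FIRST = { 'c' }
Productions for C:
  C → c c: FIRST = { 'c' }
  C → ε: FIRST = { ε }
  C → / S /: FIRST = { '/' }
L has only one production, so no FIRST/FIRST conflict is possible there.

All alternatives of each non-terminal have pairwise disjoint FIRST sets.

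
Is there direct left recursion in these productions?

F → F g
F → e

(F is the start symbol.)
Direct left recursion occurs when N → N α for some non-terminal N (the right-hand side begins with the left-hand side itself).

F → F g: LEFT RECURSIVE (starts with F)
F → e: starts with e

The grammar has direct left recursion on: F.

Answer: Yes, F is left-recursive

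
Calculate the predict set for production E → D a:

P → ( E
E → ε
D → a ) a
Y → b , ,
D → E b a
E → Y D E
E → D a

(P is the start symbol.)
{ 'a', 'b' }

PREDICT(E → D a) = (FIRST(RHS) \ {ε}) ∪ (FOLLOW(E) if ε ∈ FIRST(RHS), i.e. RHS ⇒* ε)
FIRST(D) = { 'a', 'b' }
FIRST(D a) = { 'a', 'b' }
ε ∉ FIRST(D a), so FOLLOW(E) is not added.
PREDICT(E → D a) = { 'a', 'b' }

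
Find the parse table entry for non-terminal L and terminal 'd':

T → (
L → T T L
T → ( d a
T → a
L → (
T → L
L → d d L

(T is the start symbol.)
To find M[L, 'd'], we find productions for L where 'd' is in the predict set (PREDICT(N → α) = (FIRST(α) \ {ε}) ∪ (FOLLOW(N) if α ⇒* ε)).

Relevant sets:
  FIRST(T) = { '(', 'a', 'd' }

L → T T L: PREDICT = { '(', 'a', 'd' }
  'd' is in predict set, so this production goes in M[L, 'd']
L → (: PREDICT = { '(' }
L → d d L: PREDICT = { 'd' }
  'd' is in predict set, so this production goes in M[L, 'd']

M[L, 'd'] = L → T T L, L → d d L  (a multiply-defined cell — the grammar is not LL(1))

Answer: L → T T L, L → d d L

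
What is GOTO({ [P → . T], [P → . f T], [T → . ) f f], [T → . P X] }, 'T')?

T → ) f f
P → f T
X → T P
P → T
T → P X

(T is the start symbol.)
{ [P → T .] }

GOTO(I, 'T') = CLOSURE({ [A → αX.β] : [A → α.Xβ] ∈ I, X = 'T' })

Items with dot before 'T', with the dot advanced:
  [P → . T] → [P → T .]
Closure adds nothing (no advanced item has the dot before a non-terminal).

GOTO = { [P → T .] }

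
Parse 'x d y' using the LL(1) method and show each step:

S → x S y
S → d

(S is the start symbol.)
LL(1) parsing maintains a stack (initially the start symbol over $) and the input. At each step: if the stack top is a terminal, match it against the current input token; if it is a non-terminal N, replace it with the RHS of M[N, lookahead] (the unique production whose predict set contains the lookahead).

Stack is shown with the top on the left.

Stack    Input    Action
------------------------
S $      x d y $  output S → x S y
x S y $  x d y $  match 'x'
S y $    d y $    output S → d
d y $    d y $    match 'd'
y $      y $      match 'y'
$        $        accept

The string is accepted.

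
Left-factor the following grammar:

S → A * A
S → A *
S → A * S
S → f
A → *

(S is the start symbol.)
S → A * S'
S' → A
S' → ε
S' → S
S → f
A → *

Left-factoring transforms A → αβ₁ | αβ₂ into A → αA' and A' → β₁ | β₂
(α is the longest common prefix among the alternatives). Repeat until
no nonterminal has two alternatives with a common prefix.

Round 1: S has alternatives sharing prefix 'A *'. Introduce S': S → A * S'
  Add: S' → A
  Add: S' → ε
  Add: S' → S

No remaining common prefixes — done.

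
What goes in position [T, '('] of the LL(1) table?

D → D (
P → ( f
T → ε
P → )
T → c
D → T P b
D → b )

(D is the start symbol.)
To find M[T, '('], we find productions for T where '(' is in the predict set (PREDICT(N → α) = (FIRST(α) \ {ε}) ∪ (FOLLOW(N) if α ⇒* ε)).

Relevant sets:
  FOLLOW(T) = { '(', ')' }

T → ε: PREDICT = { '(', ')' }
  '(' is in predict set, so this production goes in M[T, '(']
T → c: PREDICT = { 'c' }

M[T, '('] = T → ε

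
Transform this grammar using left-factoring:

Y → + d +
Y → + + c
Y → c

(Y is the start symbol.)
Left-factoring transforms A → αβ₁ | αβ₂ into A → αA' and A' → β₁ | β₂
(α is the longest common prefix among the alternatives). Repeat until
no nonterminal has two alternatives with a common prefix.

Round 1: Y has alternatives sharing prefix '+'. Introduce Y': Y → + Y'
  Add: Y' → d +
  Add: Y' → + c

No remaining common prefixes — done.

Resulting grammar:
Y → + Y'
Y' → d +
Y' → + c
Y → c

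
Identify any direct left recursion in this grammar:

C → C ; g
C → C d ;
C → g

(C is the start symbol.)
Yes, C is left-recursive

Direct left recursion occurs when N → N α for some non-terminal N (the right-hand side begins with the left-hand side itself).

C → C ; g: LEFT RECURSIVE (starts with C)
C → C d ;: LEFT RECURSIVE (starts with C)
C → g: starts with g

The grammar has direct left recursion on: C.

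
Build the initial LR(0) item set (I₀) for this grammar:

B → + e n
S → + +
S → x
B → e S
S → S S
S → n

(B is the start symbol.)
{ [B → . + e n], [B → . e S], [B' → . B] }

First, augment the grammar with B' → B
I₀ = CLOSURE({ [B' → . B] }):
  [B' → . B] has the dot before B: add [B → . + e n], [B → . e S]
No further items can be added.

I₀ = { [B → . + e n], [B → . e S], [B' → . B] }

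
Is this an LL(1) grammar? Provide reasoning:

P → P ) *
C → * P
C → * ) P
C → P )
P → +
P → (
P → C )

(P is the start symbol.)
Relevant sets:
  FIRST(P) = { '(', '*', '+' }
  FIRST(C) = { '(', '*', '+' }

For P:
  PREDICT(P → P ')' '*') = { '(', '*', '+' }
  PREDICT(P → '+') = { '+' }
  PREDICT(P → '(') = { '(' }
  PREDICT(P → C ')') = { '(', '*', '+' }
For C:
  PREDICT(C → '*' P) = { '*' }
  PREDICT(C → '*' ')' P) = { '*' }
  PREDICT(C → P ')') = { '(', '*', '+' }

Conflict found: Predict set conflict for P: { '+' }
The grammar is NOT LL(1).

Answer: No. Predict set conflict for P: { '+' }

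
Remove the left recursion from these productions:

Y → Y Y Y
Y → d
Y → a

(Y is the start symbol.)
Y is directly left-recursive. The standard transformation for
  A → A α₁ | ... | A α_m | β₁ | ... | β_n
is
  A  → β₁ A' | ... | β_n A'
  A' → α₁ A' | ... | α_m A' | ε

Y → d becomes Y → d Y'
Y → a becomes Y → a Y'
Y → Y Y Y becomes Y' → Y Y Y'
Add Y' → ε

Resulting grammar:
Y → d Y'
Y → a Y'
Y' → Y Y Y'
Y' → ε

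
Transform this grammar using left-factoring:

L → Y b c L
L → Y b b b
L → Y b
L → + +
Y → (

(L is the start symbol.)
L → Y b L'
L' → c L
L' → b b
L' → ε
L → + +
Y → (

Left-factoring transforms A → αβ₁ | αβ₂ into A → αA' and A' → β₁ | β₂
(α is the longest common prefix among the alternatives). Repeat until
no nonterminal has two alternatives with a common prefix.

Round 1: L has alternatives sharing prefix 'Y b'. Introduce L': L → Y b L'
  Add: L' → c L
  Add: L' → b b
  Add: L' → ε

No remaining common prefixes — done.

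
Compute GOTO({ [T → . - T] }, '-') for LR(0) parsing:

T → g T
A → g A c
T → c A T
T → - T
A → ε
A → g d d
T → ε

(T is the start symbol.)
GOTO(I, '-') = CLOSURE({ [A → αX.β] : [A → α.Xβ] ∈ I, X = '-' })

Items with dot before '-', with the dot advanced:
  [T → . - T] → [T → - . T]
Closure of the advanced items:
  [T → - . T] has the dot before T: add [T → . g T], [T → . c A T], [T → . - T], [T → .]

GOTO = { [T → - . T], [T → . - T], [T → . c A T], [T → . g T], [T → .] }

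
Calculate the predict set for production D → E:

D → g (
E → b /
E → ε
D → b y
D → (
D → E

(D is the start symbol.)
PREDICT(D → E) = (FIRST(RHS) \ {ε}) ∪ (FOLLOW(D) if ε ∈ FIRST(RHS), i.e. RHS ⇒* ε)
FIRST(E) = { 'b', ε }
FIRST(E) = { 'b', ε }
ε ∈ FIRST(E) (the right-hand side is nullable), so add FOLLOW(D) = { $ }
PREDICT(D → E) = { $, 'b' }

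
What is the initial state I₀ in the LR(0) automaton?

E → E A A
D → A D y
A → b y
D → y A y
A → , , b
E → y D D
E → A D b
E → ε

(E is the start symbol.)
{ [A → . , , b], [A → . b y], [E → . A D b], [E → . E A A], [E → . y D D], [E → .], [E' → . E] }

First, augment the grammar with E' → E
I₀ = CLOSURE({ [E' → . E] }):
  [E' → . E] has the dot before E: add [E → . E A A], [E → . y D D], [E → . A D b], [E → .]
  [E → . A D b] has the dot before A: add [A → . b y], [A → . , , b]
No further items can be added.

I₀ = { [A → . , , b], [A → . b y], [E → . A D b], [E → . E A A], [E → . y D D], [E → .], [E' → . E] }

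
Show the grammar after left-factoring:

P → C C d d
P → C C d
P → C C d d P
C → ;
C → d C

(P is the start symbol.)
P → C C d P'
P' → d P''
P'' → ε
P'' → P
P' → ε
C → ;
C → d C

Left-factoring transforms A → αβ₁ | αβ₂ into A → αA' and A' → β₁ | β₂
(α is the longest common prefix among the alternatives). Repeat until
no nonterminal has two alternatives with a common prefix.

Round 1: P has alternatives sharing prefix 'C C d'. Introduce P': P → C C d P'
  Add: P' → d
  Add: P' → ε
  Add: P' → d P

Round 2: P' has alternatives sharing prefix 'd'. Introduce P'': P' → d P''
  Add: P'' → ε
  Add: P'' → P

No remaining common prefixes — done.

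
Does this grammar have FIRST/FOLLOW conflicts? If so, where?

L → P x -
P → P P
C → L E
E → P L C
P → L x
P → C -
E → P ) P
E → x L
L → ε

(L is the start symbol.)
Yes. L → P x '-' with FOLLOW(L) on { 'x' }

Nullable non-terminals: L.
FIRST sets used below: FIRST(P) = { 'x' }

L: nullable alternative(s) L → ε; FOLLOW(L) = { $, '-', 'x' }
  L → P x -: FIRST \ {ε} = { 'x' } — overlaps FOLLOW(L) on { 'x' }: CONFLICT
  L → ε: FIRST \ {ε} = { } — this is the only nullable alternative, skip

C, E, P have no nullable alternative, so no FIRST/FOLLOW check is needed there.

So the grammar has 1 FIRST/FOLLOW conflict (marked CONFLICT above).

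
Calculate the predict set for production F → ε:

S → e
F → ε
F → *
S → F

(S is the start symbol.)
PREDICT(F → ε) = (FIRST(RHS) \ {ε}) ∪ (FOLLOW(F) if ε ∈ FIRST(RHS), i.e. RHS ⇒* ε)
The right-hand side is ε (FIRST(ε) = { ε }), so the predict set is FOLLOW(F) = { $ }
PREDICT(F → ε) = { $ }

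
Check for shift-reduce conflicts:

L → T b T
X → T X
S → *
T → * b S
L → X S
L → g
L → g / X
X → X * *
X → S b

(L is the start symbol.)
Yes — I1: [S → * .] vs [T → * . b S]; I6: [L → g .] vs [L → g . / X]; I9: [L → g / X .] vs [X → X . * *]; I12: [X → T X .] vs [X → X . * *]; I13: [S → * .] vs [X → X * . *]

A shift-reduce conflict occurs when an LR(0) state has both:
  - a complete (reduce) item [A → α .] (dot at the end), and
  - a shift item [B → β . c γ] (dot before a terminal).

Augment with L' → L and build the canonical LR(0) collection (I0 = CLOSURE({[L' → . L]}), then GOTO on every symbol after a dot until no new states appear). It has 22 states:
  I0: { [L → . T b T], [L → . X S], [L → . g / X], [L → . g], [L' → . L], [S → . *], [T → . * b S], [X → . S b], [X → . T X], [X → . X * *] }  — shift
  I1: { [S → * .], [T → * . b S] }  — shift, reduce
  I2: { [L' → L .] }  — accept
  I3: { [X → S . b] }  — shift
  I4: { [L → T . b T], [S → . *], [T → . * b S], [X → . S b], [X → . T X], [X → . X * *], [X → T . X] }  — shift
  I5: { [L → X . S], [S → . *], [X → X . * *] }  — shift
  I6: { [L → g . / X], [L → g .] }  — shift, reduce
  I7: { [L → g / . X], [S → . *], [T → . * b S], [X → . S b], [X → . T X], [X → . X * *] }  — shift
  I8: { [S → . *], [T → . * b S], [X → . S b], [X → . T X], [X → . X * *], [X → T . X] }  — shift
  I9: { [L → g / X .], [X → X . * *] }  — shift, reduce
  I10: { [X → X * . *] }  — shift
  I11: { [X → X * * .] }  — reduce
  I12: { [X → T X .], [X → X . * *] }  — shift, reduce
  I13: { [S → * .], [X → X * . *] }  — shift, reduce
  I14: { [L → X S .] }  — reduce
  I15: { [L → T b . T], [T → . * b S] }  — shift
  I16: { [T → * . b S] }  — shift
  I17: { [L → T b T .] }  — reduce
  I18: { [S → . *], [T → * b . S] }  — shift
  I19: { [S → * .] }  — reduce
  I20: { [T → * b S .] }  — reduce
  I21: { [X → S b .] }  — reduce

I1 contains reduce item [S → * .] and shift item [T → * . b S] — shift-reduce conflict.
I6 contains reduce item [L → g .] and shift item [L → g . / X] — shift-reduce conflict.
I9 contains reduce item [L → g / X .] and shift item [X → X . * *] — shift-reduce conflict.
I12 contains reduce item [X → T X .] and shift item [X → X . * *] — shift-reduce conflict.
I13 contains reduce item [S → * .] and shift item [X → X * . *] — shift-reduce conflict.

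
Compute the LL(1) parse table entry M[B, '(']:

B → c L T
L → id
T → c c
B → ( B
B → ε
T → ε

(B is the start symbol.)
To find M[B, '('], we find productions for B where '(' is in the predict set (PREDICT(N → α) = (FIRST(α) \ {ε}) ∪ (FOLLOW(N) if α ⇒* ε)).

Relevant sets:
  FOLLOW(B) = { $ }

B → c L T: PREDICT = { 'c' }
B → ( B: PREDICT = { '(' }
  '(' is in predict set, so this production goes in M[B, '(']
B → ε: PREDICT = { $ }

M[B, '('] = B → ( B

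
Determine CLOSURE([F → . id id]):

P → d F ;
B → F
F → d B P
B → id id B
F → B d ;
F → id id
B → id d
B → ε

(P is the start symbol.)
{ [F → . id id] }

To compute CLOSURE, for each item [A → α.Bβ] where B is a non-terminal, add [B → .γ] for all productions B → γ; repeat for the newly added items until nothing changes.

Start with: [F → . id id]
The dot precedes the terminal id, so nothing is added.

CLOSURE = { [F → . id id] }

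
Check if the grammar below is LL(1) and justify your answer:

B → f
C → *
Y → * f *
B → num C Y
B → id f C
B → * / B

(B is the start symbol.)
For B:
  PREDICT(B → f) = { 'f' }
  PREDICT(B → num C Y) = { 'num' }
  PREDICT(B → id f C) = { 'id' }
  PREDICT(B → '*' '/' B) = { '*' }
C, Y have a single production, so nothing to check there.

All predict sets are disjoint. The grammar IS LL(1).

Answer: Yes, the grammar is LL(1).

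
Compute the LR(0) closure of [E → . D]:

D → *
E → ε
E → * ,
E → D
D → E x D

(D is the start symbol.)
{ [D → . *], [D → . E x D], [E → . * ,], [E → . D], [E → .] }

To compute CLOSURE, for each item [A → α.Bβ] where B is a non-terminal, add [B → .γ] for all productions B → γ; repeat for the newly added items until nothing changes.

Start with: [E → . D]
  [E → . D] has the dot before D: add [D → . *], [D → . E x D]
  [D → . E x D] has the dot before E: add [E → .], [E → . * ,]
No further items can be added.

CLOSURE = { [D → . *], [D → . E x D], [E → . * ,], [E → . D], [E → .] }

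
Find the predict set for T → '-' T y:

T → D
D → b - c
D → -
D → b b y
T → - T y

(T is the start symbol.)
{ '-' }

PREDICT(T → '-' T y) = (FIRST(RHS) \ {ε}) ∪ (FOLLOW(T) if ε ∈ FIRST(RHS), i.e. RHS ⇒* ε)
FIRST('-' T y) = { '-' }
ε ∉ FIRST('-' T y), so FOLLOW(T) is not added.
PREDICT(T → '-' T y) = { '-' }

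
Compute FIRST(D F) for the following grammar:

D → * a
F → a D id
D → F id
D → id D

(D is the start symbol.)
{ '*', 'a', 'id' }

FIRST sets of the non-terminals involved (from the grammar, by fixed-point iteration):
  FIRST(D) = { '*', 'a', 'id' }

To compute FIRST(D F), process the symbols left to right:
Symbol D is a non-terminal. Add FIRST(D) \ {ε} = { '*', 'a', 'id' }
D is not nullable (ε ∉ FIRST(D)), so stop here.
FIRST(D F) = { '*', 'a', 'id' }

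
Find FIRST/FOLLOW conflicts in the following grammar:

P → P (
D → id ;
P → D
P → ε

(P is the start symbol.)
Yes. P → P '(' with FOLLOW(P) on { '(' }

A FIRST/FOLLOW conflict occurs when a non-terminal N has a nullable alternative N → β (β ⇒* ε) and another alternative N → α with FIRST(α) ∩ FOLLOW(N) ≠ ∅: on such a lookahead the parser cannot decide between expanding α and letting N vanish via β.

Nullable non-terminals: P.
FIRST sets used below: FIRST(P) = { '(', 'id', ε }, FIRST(D) = { 'id' }

P: nullable alternative(s) P → ε; FOLLOW(P) = { $, '(' }
  P → P (: FIRST \ {ε} = { '(', 'id' } — overlaps FOLLOW(P) on { '(' }: CONFLICT
  P → D: FIRST \ {ε} = { 'id' } — disjoint from FOLLOW(P)
  P → ε: FIRST \ {ε} = { } — this is the only nullable alternative, skip

D has no nullable alternative, so no FIRST/FOLLOW check is needed there.

So the grammar has 1 FIRST/FOLLOW conflict (marked CONFLICT above).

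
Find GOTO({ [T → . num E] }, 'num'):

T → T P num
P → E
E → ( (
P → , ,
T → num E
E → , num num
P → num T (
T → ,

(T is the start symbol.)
GOTO(I, 'num') = CLOSURE({ [A → αX.β] : [A → α.Xβ] ∈ I, X = 'num' })

Items with dot before 'num', with the dot advanced:
  [T → . num E] → [T → num . E]
Closure of the advanced items:
  [T → num . E] has the dot before E: add [E → . ( (], [E → . , num num]

GOTO = { [E → . ( (], [E → . , num num], [T → num . E] }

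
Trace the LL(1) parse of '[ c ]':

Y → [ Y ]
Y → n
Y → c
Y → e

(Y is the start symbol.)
LL(1) parsing maintains a stack (initially the start symbol over $) and the input. At each step: if the stack top is a terminal, match it against the current input token; if it is a non-terminal N, replace it with the RHS of M[N, lookahead] (the unique production whose predict set contains the lookahead).

Stack is shown with the top on the left.

Stack    Input    Action
------------------------
Y $      [ c ] $  output Y → [ Y ]
[ Y ] $  [ c ] $  match '['
Y ] $    c ] $    output Y → c
c ] $    c ] $    match 'c'
] $      ] $      match ']'
$        $        accept

The string is accepted.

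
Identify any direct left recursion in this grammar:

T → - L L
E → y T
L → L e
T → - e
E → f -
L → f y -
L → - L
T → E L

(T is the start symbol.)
Yes, L is left-recursive

T → - L L: starts with '-'
E → y T: starts with y
L → L e: LEFT RECURSIVE (starts with L)
T → - e: starts with '-'
E → f -: starts with f
L → f y -: starts with f
L → - L: starts with '-'
T → E L: starts with E

The grammar has direct left recursion on: L.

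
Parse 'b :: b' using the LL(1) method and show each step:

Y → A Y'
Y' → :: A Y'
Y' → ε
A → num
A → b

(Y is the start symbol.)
LL(1) parsing maintains a stack (initially the start symbol over $) and the input. At each step: if the stack top is a terminal, match it against the current input token; if it is a non-terminal N, replace it with the RHS of M[N, lookahead] (the unique production whose predict set contains the lookahead).

Stack is shown with the top on the left.

Stack      Input     Action
---------------------------
Y $        b :: b $  output Y → A Y'
A Y' $     b :: b $  output A → b
b Y' $     b :: b $  match 'b'
Y' $       :: b $    output Y' → :: A Y'
:: A Y' $  :: b $    match '::'
A Y' $     b $       output A → b
b Y' $     b $       match 'b'
Y' $       $         output Y' → ε
$          $         accept

The string is accepted.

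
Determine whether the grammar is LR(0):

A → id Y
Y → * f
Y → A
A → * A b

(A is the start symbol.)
A grammar is LR(0) if no state in the canonical LR(0) collection has:
  - both a shift item (dot before a terminal) and a complete item (shift-reduce conflict), or
  - two or more complete items (reduce-reduce conflict; the accept item [A' → A .] counts as a complete item here).

Augment with A' → A and build the canonical LR(0) collection (I0 = CLOSURE({[A' → . A]}), then GOTO on every symbol after a dot until no new states appear). It has 10 states:
  I0: { [A → . * A b], [A → . id Y], [A' → . A] }  — shift
  I1: { [A → * . A b], [A → . * A b], [A → . id Y] }  — shift
  I2: { [A' → A .] }  — accept
  I3: { [A → . * A b], [A → . id Y], [A → id . Y], [Y → . * f], [Y → . A] }  — shift
  I4: { [A → * . A b], [A → . * A b], [A → . id Y], [Y → * . f] }  — shift
  I5: { [Y → A .] }  — reduce
  I6: { [A → id Y .] }  — reduce
  I7: { [A → * A . b] }  — shift
  I8: { [Y → * f .] }  — reduce
  I9: { [A → * A b .] }  — reduce

Every state is either a pure shift/goto state or contains exactly one complete item and nothing to shift — no conflicts. The grammar is LR(0).

Answer: Yes, the grammar is LR(0)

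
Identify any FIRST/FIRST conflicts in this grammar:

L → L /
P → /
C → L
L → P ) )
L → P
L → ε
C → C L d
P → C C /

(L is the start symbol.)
FIRST sets of the non-terminals at (or reachable through a nullable prefix from) the front of some alternative:
  FIRST(L) = { '/', 'd', ε }
  FIRST(P) = { '/', 'd' }
  FIRST(C) = { '/', 'd', ε }

Productions for L:
  L → L /: FIRST = { '/', 'd' }
  L → P ) ): FIRST = { '/', 'd' }
  L → P: FIRST = { '/', 'd' }
  L → ε: FIRST = { ε }
Productions for P:
  P → /: FIRST = { '/' }
  P → C C /: FIRST = { '/', 'd' }
Productions for C:
  C → L: FIRST = { '/', 'd', ε }
  C → C L d: FIRST = { '/', 'd' }

Conflict for L: L → L / and L → P ) )
  Overlap: { '/', 'd' }
Conflict for L: L → L / and L → P
  Overlap: { '/', 'd' }
Conflict for L: L → P ) ) and L → P
  Overlap: { '/', 'd' }
Conflict for P: P → / and P → C C /
  Overlap: { '/' }
Conflict for C: C → L and C → C L d
  Overlap: { '/', 'd' }

Answer: Yes. L → L '/' / L → P ')' ')' on { '/', 'd' }; L → L '/' / L → P on { '/', 'd' }; L → P ')' ')' / L → P on { '/', 'd' }; P → '/' / P → C C '/' on { '/' }; C → L / C → C L d on { '/', 'd' }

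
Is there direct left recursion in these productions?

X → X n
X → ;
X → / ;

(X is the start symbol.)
X → X n: LEFT RECURSIVE (starts with X)
X → ;: starts with ';'
X → / ;: starts with '/'

The grammar has direct left recursion on: X.

Answer: Yes, X is left-recursive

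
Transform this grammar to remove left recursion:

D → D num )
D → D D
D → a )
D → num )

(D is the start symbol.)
D → a ) D'
D → num ) D'
D' → num ) D'
D' → D D'
D' → ε

D is directly left-recursive. The standard transformation for
  A → A α₁ | ... | A α_m | β₁ | ... | β_n
is
  A  → β₁ A' | ... | β_n A'
  A' → α₁ A' | ... | α_m A' | ε

D → a ) becomes D → a ) D'
D → num ) becomes D → num ) D'
D → D num ) becomes D' → num ) D'
D → D D becomes D' → D D'
Add D' → ε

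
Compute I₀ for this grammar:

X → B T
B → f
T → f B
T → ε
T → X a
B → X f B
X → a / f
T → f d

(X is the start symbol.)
First, augment the grammar with X' → X
I₀ = CLOSURE({ [X' → . X] }):
  [X' → . X] has the dot before X: add [X → . B T], [X → . a / f]
  [X → . B T] has the dot before B: add [B → . f], [B → . X f B]
No further items can be added.

I₀ = { [B → . X f B], [B → . f], [X → . B T], [X → . a / f], [X' → . X] }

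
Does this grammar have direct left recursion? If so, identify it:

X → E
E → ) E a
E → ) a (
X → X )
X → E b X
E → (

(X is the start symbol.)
Direct left recursion occurs when N → N α for some non-terminal N (the right-hand side begins with the left-hand side itself).

X → E: starts with E
E → ) E a: starts with ')'
E → ) a (: starts with ')'
X → X ): LEFT RECURSIVE (starts with X)
X → E b X: starts with E
E → (: starts with '('

The grammar has direct left recursion on: X.

Answer: Yes, X is left-recursive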